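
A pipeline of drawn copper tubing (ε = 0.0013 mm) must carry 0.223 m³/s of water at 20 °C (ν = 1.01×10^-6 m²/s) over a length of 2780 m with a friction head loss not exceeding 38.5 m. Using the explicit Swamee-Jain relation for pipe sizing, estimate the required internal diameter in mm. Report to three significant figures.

D ≈ 328 mm

Swamee-Jain (Type III): D = 0.66·[ε^1.25·(LQ²/(gh_f))^4.75 + ν·Q^9.4·(L/(gh_f))^5.2]^0.04
LQ²/(gh_f) = 0.3660; L/(gh_f) = 7.361
Term 1 = ε^1.25·(…)^4.75 = 3.71×10^-10; Term 2 = ν·Q^9.4·(…)^5.2 = 2.43×10^-8
D = 0.66·(3.71×10^-10 + 2.43×10^-8)^0.04 = 0.3275 m = 328 mm
Check: V = 2.65 m/s, Re = 8.58×10^5, f = 0.01200, h_f = 36.4 m ≈ 38.5 m ✓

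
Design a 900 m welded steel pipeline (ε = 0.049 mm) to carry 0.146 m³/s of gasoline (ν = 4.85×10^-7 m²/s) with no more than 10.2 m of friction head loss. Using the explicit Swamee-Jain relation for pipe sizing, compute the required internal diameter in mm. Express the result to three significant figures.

Swamee-Jain (Type III): D = 0.66·[ε^1.25·(LQ²/(gh_f))^4.75 + ν·Q^9.4·(L/(gh_f))^5.2]^0.04
LQ²/(gh_f) = 0.1917; L/(gh_f) = 8.994
Term 1 = ε^1.25·(…)^4.75 = 1.60×10^-9; Term 2 = ν·Q^9.4·(…)^5.2 = 6.18×10^-10
D = 0.66·(1.60×10^-9 + 6.18×10^-10)^0.04 = 0.2975 m = 297 mm
Check: V = 2.10 m/s, Re = 1.29×10^6, f = 0.01415, h_f = 9.63 m ≈ 10.2 m ✓

D ≈ 297 mm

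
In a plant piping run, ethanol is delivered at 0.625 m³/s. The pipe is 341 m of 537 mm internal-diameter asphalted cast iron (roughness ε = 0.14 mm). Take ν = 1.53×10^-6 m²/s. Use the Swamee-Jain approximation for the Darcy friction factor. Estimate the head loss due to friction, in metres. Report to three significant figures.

V = 4Q/(πD²) = 4·0.625/(π·0.537²) = 2.760 m/s
Re = VD/ν = 2.760·0.537/1.53×10^-6 = 9.69×10^5 → turbulent
ε/D = 0.14/537 = 2.61×10^-4
Swamee-Jain: f = 0.01542
h_f = f(L/D)V²/(2g) = 0.01542·(341/0.537)·2.760²/(2·9.81) = 3.800 m

h_f ≈ 3.80 m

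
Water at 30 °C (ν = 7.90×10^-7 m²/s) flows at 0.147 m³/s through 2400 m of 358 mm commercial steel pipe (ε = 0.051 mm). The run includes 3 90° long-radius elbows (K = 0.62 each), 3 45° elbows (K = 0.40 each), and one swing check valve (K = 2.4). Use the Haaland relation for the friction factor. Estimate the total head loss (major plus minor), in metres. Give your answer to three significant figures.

H_L ≈ 11.0 m

V = 4Q/(πD²) = 1.460 m/s; V²/2g = 0.1087 m
Re = 6.62×10^5, ε/D = 1.42×10^-4 → f = 0.01435 (Haaland)
Major: h_f = f(L/D)·V²/2g = 0.01435·6704·0.1087 = 10.46 m
Minor: ΣK = 5.46; h_m = ΣK·V²/2g = 0.5935 m
Total H_L = 10.46 + 0.5935 = 11.05 m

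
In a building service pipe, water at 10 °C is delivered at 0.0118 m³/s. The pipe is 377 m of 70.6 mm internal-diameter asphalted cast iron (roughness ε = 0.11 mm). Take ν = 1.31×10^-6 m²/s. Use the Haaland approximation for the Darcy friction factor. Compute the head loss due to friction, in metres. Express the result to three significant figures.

h_f ≈ 57.1 m

V = 4Q/(πD²) = 4·0.0118/(π·0.0706²) = 3.014 m/s
Re = VD/ν = 3.014·0.0706/1.31×10^-6 = 1.62×10^5 → turbulent
ε/D = 0.11/70.6 = 0.00156
Haaland: f = 0.02311
h_f = f(L/D)V²/(2g) = 0.02311·(377/0.0706)·3.014²/(2·9.81) = 57.15 m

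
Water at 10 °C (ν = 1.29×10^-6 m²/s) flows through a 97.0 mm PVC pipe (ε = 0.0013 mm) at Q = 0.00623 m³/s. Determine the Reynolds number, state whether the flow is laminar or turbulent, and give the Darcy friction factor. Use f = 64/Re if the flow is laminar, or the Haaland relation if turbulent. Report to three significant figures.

Re ≈ 6.34×10^4; turbulent; f ≈ 0.0197

V = 4Q/(πD²) = 0.8431 m/s
Re = VD/ν = 0.8431·0.0970/1.29×10^-6 = 6.34×10^4
Re > 4000 → turbulent; ε/D = 1.34×10^-5
Haaland: f = 0.01969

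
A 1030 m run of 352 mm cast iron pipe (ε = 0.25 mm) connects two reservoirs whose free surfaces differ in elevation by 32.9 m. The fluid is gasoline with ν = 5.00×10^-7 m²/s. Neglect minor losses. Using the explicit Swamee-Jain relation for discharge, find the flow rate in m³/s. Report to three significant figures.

Swamee-Jain (Type II): Q = -0.965·√(gD⁵h_f/L)·ln[ε/(3.7D) + √(3.17ν²L/(gD³h_f))]
√(gD⁵h_f/L) = √(9.81·0.352⁵·32.9/1030) = 0.04115
ε/(3.7D) = 1.92×10^-4; √(3.17ν²L/(gD³h_f)) = 7.62×10^-6
Q = -0.965·0.04115·ln(1.996×10^-4) = 0.3383 m³/s
Check: V = 3.48 m/s, Re = 2.45×10^6, f = 0.01832, h_f = 33.0 m ≈ 32.9 m ✓

Q ≈ 0.338 m³/s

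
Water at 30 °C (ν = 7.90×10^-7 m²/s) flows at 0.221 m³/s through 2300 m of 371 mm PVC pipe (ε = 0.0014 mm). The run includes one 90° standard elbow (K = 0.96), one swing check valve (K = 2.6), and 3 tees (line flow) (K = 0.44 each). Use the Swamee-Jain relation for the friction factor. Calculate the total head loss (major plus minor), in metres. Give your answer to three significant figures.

V = 4Q/(πD²) = 2.044 m/s; V²/2g = 0.2130 m
Re = 9.60×10^5, ε/D = 3.77×10^-6 → f = 0.01178 (Swamee-Jain)
Major: h_f = f(L/D)·V²/2g = 0.01178·6199·0.2130 = 15.56 m
Minor: ΣK = 4.88; h_m = ΣK·V²/2g = 1.040 m
Total H_L = 15.56 + 1.040 = 16.60 m

H_L ≈ 16.6 m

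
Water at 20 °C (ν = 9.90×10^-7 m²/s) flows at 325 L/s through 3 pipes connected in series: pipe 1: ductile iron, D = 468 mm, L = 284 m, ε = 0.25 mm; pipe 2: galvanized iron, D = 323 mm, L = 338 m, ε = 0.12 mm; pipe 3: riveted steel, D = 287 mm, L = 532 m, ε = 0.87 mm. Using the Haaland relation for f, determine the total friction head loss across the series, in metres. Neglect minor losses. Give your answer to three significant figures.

Pipe 1: V = 1.889 m/s, Re = 8.93×10^5, ε/D = 5.34×10^-4, f = 0.01745, h_1 = f(L/D)V²/2g = 1.927 m
Pipe 2: V = 3.966 m/s, Re = 1.29×10^6, ε/D = 3.72×10^-4, f = 0.01610, h_2 = f(L/D)V²/2g = 13.51 m
Pipe 3: V = 5.024 m/s, Re = 1.46×10^6, ε/D = 0.00303, f = 0.02638, h_3 = f(L/D)V²/2g = 62.90 m
Series → Q common, losses add: H = Σh = 78.33 m

H ≈ 78.3 m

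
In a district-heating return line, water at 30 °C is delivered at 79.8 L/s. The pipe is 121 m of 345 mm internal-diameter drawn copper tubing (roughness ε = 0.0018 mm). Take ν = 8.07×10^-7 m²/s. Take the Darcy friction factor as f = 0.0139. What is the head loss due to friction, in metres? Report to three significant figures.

h_f ≈ 0.181 m

V = 4Q/(πD²) = 4·0.0798/(π·0.345²) = 0.8536 m/s
h_f = f(L/D)V²/(2g) = 0.01390·(121/0.345)·0.8536²/(2·9.81) = 0.1811 m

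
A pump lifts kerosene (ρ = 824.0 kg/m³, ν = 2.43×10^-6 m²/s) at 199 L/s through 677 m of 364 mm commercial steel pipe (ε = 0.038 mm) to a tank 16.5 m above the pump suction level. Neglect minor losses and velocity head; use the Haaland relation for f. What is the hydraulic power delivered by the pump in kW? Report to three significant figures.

V = 4Q/(πD²) = 1.912 m/s; Re = 2.86×10^5; ε/D = 1.04×10^-4; f = 0.01537
h_f = f(L/D)V²/2g = 5.327 m
Total head H = z + h_f = 16.5 + 5.327 = 21.83 m
P_hyd = ρgQH = 824.0·9.81·0.199·21.83 = 35.11 kW

P_hyd ≈ 35.1 kW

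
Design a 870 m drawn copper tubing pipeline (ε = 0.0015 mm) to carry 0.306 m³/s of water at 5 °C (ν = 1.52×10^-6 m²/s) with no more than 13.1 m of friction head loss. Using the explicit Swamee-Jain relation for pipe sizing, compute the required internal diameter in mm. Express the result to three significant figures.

D ≈ 368 mm

Swamee-Jain (Type III): D = 0.66·[ε^1.25·(LQ²/(gh_f))^4.75 + ν·Q^9.4·(L/(gh_f))^5.2]^0.04
LQ²/(gh_f) = 0.6339; L/(gh_f) = 6.770
Term 1 = ε^1.25·(…)^4.75 = 6.02×10^-9; Term 2 = ν·Q^9.4·(…)^5.2 = 4.64×10^-7
D = 0.66·(6.02×10^-9 + 4.64×10^-7)^0.04 = 0.3685 m = 368 mm
Check: V = 2.87 m/s, Re = 6.96×10^5, f = 0.01243, h_f = 12.3 m ≈ 13.1 m ✓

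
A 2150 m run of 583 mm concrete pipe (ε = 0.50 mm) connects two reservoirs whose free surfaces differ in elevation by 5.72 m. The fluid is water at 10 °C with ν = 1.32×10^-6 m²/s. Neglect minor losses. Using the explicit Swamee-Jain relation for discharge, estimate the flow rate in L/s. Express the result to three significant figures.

Swamee-Jain (Type II): Q = -0.965·√(gD⁵h_f/L)·ln[ε/(3.7D) + √(3.17ν²L/(gD³h_f))]
√(gD⁵h_f/L) = √(9.81·0.583⁵·5.72/2150) = 0.04193
ε/(3.7D) = 2.32×10^-4; √(3.17ν²L/(gD³h_f)) = 3.27×10^-5
Q = -0.965·0.04193·ln(2.645×10^-4) = 0.3333 m³/s
Check: V = 1.25 m/s, Re = 5.51×10^5, f = 0.01965, h_f = 5.76 m ≈ 5.72 m ✓

Q ≈ 333 L/s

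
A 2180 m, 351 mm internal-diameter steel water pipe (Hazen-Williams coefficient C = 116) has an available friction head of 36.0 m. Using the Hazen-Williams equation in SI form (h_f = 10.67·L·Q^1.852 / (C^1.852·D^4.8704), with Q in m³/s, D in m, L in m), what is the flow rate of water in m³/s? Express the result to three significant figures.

Rearranging: Q = [h_f·C^1.852·D^4.8704 / (10.67·L)]^(1/1.852)
Q = [36.0·116^1.852·0.351^4.8704 / (10.67·2180)]^0.540 = 0.2245 m³/s

Q ≈ 0.225 m³/s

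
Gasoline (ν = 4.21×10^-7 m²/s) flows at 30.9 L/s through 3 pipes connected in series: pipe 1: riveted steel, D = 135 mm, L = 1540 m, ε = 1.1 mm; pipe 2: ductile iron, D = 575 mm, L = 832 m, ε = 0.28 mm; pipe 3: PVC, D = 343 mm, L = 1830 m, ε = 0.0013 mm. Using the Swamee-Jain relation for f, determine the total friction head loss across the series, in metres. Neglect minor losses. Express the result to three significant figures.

Pipe 1: V = 2.159 m/s, Re = 6.92×10^5, ε/D = 0.00815, f = 0.03558, h_1 = f(L/D)V²/2g = 96.39 m
Pipe 2: V = 0.1190 m/s, Re = 1.63×10^5, ε/D = 4.87×10^-4, f = 0.01925, h_2 = f(L/D)V²/2g = 0.02010 m
Pipe 3: V = 0.3344 m/s, Re = 2.72×10^5, ε/D = 3.79×10^-6, f = 0.01468, h_3 = f(L/D)V²/2g = 0.4464 m
Series → Q common, losses add: H = Σh = 96.86 m

H ≈ 96.9 m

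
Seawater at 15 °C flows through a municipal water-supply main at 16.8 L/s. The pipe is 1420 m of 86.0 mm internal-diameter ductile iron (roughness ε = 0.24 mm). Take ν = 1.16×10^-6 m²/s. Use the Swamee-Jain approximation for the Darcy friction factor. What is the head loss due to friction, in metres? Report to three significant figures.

h_f ≈ 186 m

V = 4Q/(πD²) = 4·0.0168/(π·0.0860²) = 2.892 m/s
Re = VD/ν = 2.892·0.0860/1.16×10^-6 = 2.14×10^5 → turbulent
ε/D = 0.24/86.0 = 0.00279
Swamee-Jain: f = 0.02648
h_f = f(L/D)V²/(2g) = 0.02648·(1420/0.0860)·2.892²/(2·9.81) = 186.4 m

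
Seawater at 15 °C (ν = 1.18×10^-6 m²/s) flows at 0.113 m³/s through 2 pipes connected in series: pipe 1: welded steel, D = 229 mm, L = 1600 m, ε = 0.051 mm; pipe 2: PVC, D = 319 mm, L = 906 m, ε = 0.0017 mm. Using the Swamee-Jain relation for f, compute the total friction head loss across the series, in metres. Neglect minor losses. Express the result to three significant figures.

Pipe 1: V = 2.744 m/s, Re = 5.32×10^5, ε/D = 2.23×10^-4, f = 0.01564, h_1 = f(L/D)V²/2g = 41.93 m
Pipe 2: V = 1.414 m/s, Re = 3.82×10^5, ε/D = 5.33×10^-6, f = 0.01382, h_2 = f(L/D)V²/2g = 3.998 m
Series → Q common, losses add: H = Σh = 45.93 m

H ≈ 45.9 m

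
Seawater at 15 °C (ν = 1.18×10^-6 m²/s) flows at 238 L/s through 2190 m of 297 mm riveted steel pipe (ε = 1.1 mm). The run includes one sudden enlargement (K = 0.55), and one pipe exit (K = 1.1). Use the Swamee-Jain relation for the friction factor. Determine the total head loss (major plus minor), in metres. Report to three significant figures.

H_L ≈ 125 m

V = 4Q/(πD²) = 3.435 m/s; V²/2g = 0.6015 m
Re = 8.65×10^5, ε/D = 0.00370 → f = 0.02799 (Swamee-Jain)
Major: h_f = f(L/D)·V²/2g = 0.02799·7374·0.6015 = 124.2 m
Minor: ΣK = 1.65; h_m = ΣK·V²/2g = 0.9925 m
Total H_L = 124.2 + 0.9925 = 125.2 m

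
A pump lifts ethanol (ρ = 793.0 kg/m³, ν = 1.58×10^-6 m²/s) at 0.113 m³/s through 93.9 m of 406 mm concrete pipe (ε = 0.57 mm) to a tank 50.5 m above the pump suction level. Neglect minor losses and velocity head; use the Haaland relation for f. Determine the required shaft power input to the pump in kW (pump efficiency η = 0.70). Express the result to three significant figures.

V = 4Q/(πD²) = 0.8728 m/s; Re = 2.24×10^5; ε/D = 0.00140; f = 0.02230
h_f = f(L/D)V²/2g = 0.2002 m
Total head H = z + h_f = 50.5 + 0.2002 = 50.70 m
P_hyd = ρgQH = 793.0·9.81·0.113·50.70 = 44.57 kW
P_shaft = P_hyd/η = 44.57/0.70 = 63.67 kW

P_shaft ≈ 63.7 kW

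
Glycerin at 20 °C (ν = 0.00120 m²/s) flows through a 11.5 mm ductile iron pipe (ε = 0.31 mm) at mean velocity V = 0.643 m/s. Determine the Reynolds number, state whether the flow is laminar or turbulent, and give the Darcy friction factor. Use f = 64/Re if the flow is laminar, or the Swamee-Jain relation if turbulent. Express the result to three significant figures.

Re ≈ 6.16; laminar; f = 64/Re ≈ 10.4

Re = VD/ν = 0.6430·0.0115/0.00120 = 6.16
Re < 2300 → laminar → f = 64/Re = 10.39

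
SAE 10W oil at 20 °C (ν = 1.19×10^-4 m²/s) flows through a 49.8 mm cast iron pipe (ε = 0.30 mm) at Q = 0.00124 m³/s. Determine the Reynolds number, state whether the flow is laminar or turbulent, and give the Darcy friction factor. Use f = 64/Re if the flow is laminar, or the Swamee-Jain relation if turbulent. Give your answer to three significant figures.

Re ≈ 266; laminar; f = 64/Re ≈ 0.240

V = 4Q/(πD²) = 0.6366 m/s
Re = VD/ν = 0.6366·0.0498/1.19×10^-4 = 266
Re < 2300 → laminar → f = 64/Re = 0.2402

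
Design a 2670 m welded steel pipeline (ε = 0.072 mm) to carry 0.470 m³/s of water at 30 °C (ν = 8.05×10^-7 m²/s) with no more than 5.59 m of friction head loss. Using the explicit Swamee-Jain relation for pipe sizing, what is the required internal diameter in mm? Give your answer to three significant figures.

Swamee-Jain (Type III): D = 0.66·[ε^1.25·(LQ²/(gh_f))^4.75 + ν·Q^9.4·(L/(gh_f))^5.2]^0.04
LQ²/(gh_f) = 10.76; L/(gh_f) = 48.69
Term 1 = ε^1.25·(…)^4.75 = 0.527; Term 2 = ν·Q^9.4·(…)^5.2 = 0.396
D = 0.66·(0.527 + 0.396)^0.04 = 0.6579 m = 658 mm
Check: V = 1.38 m/s, Re = 1.13×10^6, f = 0.01352, h_f = 5.34 m ≈ 5.59 m ✓

D ≈ 658 mm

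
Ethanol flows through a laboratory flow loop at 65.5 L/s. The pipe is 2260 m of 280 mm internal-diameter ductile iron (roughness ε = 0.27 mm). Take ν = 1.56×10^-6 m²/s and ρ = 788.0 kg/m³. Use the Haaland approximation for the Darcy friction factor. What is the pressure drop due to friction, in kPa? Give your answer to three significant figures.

Δp ≈ 74.9 kPa

V = 4Q/(πD²) = 4·0.0655/(π·0.280²) = 1.064 m/s
Re = VD/ν = 1.064·0.280/1.56×10^-6 = 1.91×10^5 → turbulent
ε/D = 0.27/280 = 9.64×10^-4
Haaland: f = 0.02082
h_f = f(L/D)V²/(2g) = 0.02082·(2260/0.280)·1.064²/(2·9.81) = 9.693 m
Δp = ρg·h_f = 788.0·9.81·9.693 = 74.93 kPa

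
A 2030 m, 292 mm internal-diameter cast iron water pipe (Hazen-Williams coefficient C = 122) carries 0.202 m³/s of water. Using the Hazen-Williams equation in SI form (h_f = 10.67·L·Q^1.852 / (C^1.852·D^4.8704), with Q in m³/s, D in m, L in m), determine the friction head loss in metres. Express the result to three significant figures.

h_f ≈ 61.5 m

h_f = 10.67·2030·0.202^1.852 / (122^1.852·0.292^4.8704) = 61.52 m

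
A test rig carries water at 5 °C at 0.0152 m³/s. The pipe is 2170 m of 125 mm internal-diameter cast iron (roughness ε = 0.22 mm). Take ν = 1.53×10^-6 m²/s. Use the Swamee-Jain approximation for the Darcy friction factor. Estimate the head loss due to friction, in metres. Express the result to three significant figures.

V = 4Q/(πD²) = 4·0.0152/(π·0.125²) = 1.239 m/s
Re = VD/ν = 1.239·0.125/1.53×10^-6 = 1.01×10^5 → turbulent
ε/D = 0.22/125 = 0.00176
Swamee-Jain: f = 0.02467
h_f = f(L/D)V²/(2g) = 0.02467·(2170/0.125)·1.239²/(2·9.81) = 33.48 m

h_f ≈ 33.5 m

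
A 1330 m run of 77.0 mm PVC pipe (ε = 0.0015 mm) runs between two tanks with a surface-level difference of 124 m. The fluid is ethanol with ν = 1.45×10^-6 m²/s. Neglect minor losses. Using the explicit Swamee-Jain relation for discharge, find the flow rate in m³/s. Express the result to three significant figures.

Q ≈ 0.0136 m³/s

Swamee-Jain (Type II): Q = -0.965·√(gD⁵h_f/L)·ln[ε/(3.7D) + √(3.17ν²L/(gD³h_f))]
√(gD⁵h_f/L) = √(9.81·0.0770⁵·124/1330) = 0.001573
ε/(3.7D) = 5.27×10^-6; √(3.17ν²L/(gD³h_f)) = 1.26×10^-4
Q = -0.965·0.001573·ln(1.316×10^-4) = 0.01357 m³/s
Check: V = 2.91 m/s, Re = 1.55×10^5, f = 0.01649, h_f = 123 m ≈ 124 m ✓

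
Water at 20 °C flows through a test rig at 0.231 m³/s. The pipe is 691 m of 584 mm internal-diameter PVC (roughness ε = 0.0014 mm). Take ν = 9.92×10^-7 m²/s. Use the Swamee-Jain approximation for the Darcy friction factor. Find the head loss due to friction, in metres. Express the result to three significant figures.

h_f ≈ 0.587 m

V = 4Q/(πD²) = 4·0.231/(π·0.584²) = 0.8624 m/s
Re = VD/ν = 0.8624·0.584/9.92×10^-7 = 5.08×10^5 → turbulent
ε/D = 0.0014/584 = 2.40×10^-6
Swamee-Jain: f = 0.01309
h_f = f(L/D)V²/(2g) = 0.01309·(691/0.584)·0.8624²/(2·9.81) = 0.5873 m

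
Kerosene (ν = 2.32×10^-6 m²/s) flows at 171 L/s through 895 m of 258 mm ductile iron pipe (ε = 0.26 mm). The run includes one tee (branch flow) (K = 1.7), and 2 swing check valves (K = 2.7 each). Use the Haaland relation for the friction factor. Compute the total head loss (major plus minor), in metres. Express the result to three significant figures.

V = 4Q/(πD²) = 3.271 m/s; V²/2g = 0.5453 m
Re = 3.64×10^5, ε/D = 0.00101 → f = 0.02042 (Haaland)
Major: h_f = f(L/D)·V²/2g = 0.02042·3469·0.5453 = 38.62 m
Minor: ΣK = 7.10; h_m = ΣK·V²/2g = 3.872 m
Total H_L = 38.62 + 3.872 = 42.49 m

H_L ≈ 42.5 m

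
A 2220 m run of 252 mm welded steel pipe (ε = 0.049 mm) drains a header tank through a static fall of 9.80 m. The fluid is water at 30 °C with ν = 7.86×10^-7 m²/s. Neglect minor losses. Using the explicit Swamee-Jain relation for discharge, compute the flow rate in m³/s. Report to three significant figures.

Q ≈ 0.0586 m³/s

Swamee-Jain (Type II): Q = -0.965·√(gD⁵h_f/L)·ln[ε/(3.7D) + √(3.17ν²L/(gD³h_f))]
√(gD⁵h_f/L) = √(9.81·0.252⁵·9.80/2220) = 0.006634
ε/(3.7D) = 5.26×10^-5; √(3.17ν²L/(gD³h_f)) = 5.32×10^-5
Q = -0.965·0.006634·ln(1.057×10^-4) = 0.05861 m³/s
Check: V = 1.18 m/s, Re = 3.77×10^5, f = 0.01588, h_f = 9.84 m ≈ 9.80 m ✓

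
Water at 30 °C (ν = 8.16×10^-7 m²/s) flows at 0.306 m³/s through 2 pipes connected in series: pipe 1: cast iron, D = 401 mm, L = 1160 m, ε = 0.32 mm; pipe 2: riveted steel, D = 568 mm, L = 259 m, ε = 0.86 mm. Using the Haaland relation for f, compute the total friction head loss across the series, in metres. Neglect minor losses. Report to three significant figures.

H ≈ 17.1 m

Pipe 1: V = 2.423 m/s, Re = 1.19×10^6, ε/D = 7.98×10^-4, f = 0.01890, h_1 = f(L/D)V²/2g = 16.36 m
Pipe 2: V = 1.208 m/s, Re = 8.41×10^5, ε/D = 0.00151, f = 0.02206, h_2 = f(L/D)V²/2g = 0.7476 m
Series → Q common, losses add: H = Σh = 17.11 m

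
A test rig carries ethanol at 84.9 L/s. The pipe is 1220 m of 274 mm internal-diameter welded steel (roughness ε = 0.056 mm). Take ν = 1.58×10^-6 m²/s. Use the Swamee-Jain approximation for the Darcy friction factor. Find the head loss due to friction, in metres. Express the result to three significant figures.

h_f ≈ 7.85 m

V = 4Q/(πD²) = 4·0.0849/(π·0.274²) = 1.440 m/s
Re = VD/ν = 1.440·0.274/1.58×10^-6 = 2.50×10^5 → turbulent
ε/D = 0.056/274 = 2.04×10^-4
Swamee-Jain: f = 0.01669
h_f = f(L/D)V²/(2g) = 0.01669·(1220/0.274)·1.440²/(2·9.81) = 7.853 m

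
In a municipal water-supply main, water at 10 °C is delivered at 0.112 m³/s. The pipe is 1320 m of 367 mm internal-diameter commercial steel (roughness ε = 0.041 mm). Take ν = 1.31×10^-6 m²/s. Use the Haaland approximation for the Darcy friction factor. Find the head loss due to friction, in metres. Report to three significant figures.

V = 4Q/(πD²) = 4·0.112/(π·0.367²) = 1.059 m/s
Re = VD/ν = 1.059·0.367/1.31×10^-6 = 2.97×10^5 → turbulent
ε/D = 0.041/367 = 1.12×10^-4
Haaland: f = 0.01536
h_f = f(L/D)V²/(2g) = 0.01536·(1320/0.367)·1.059²/(2·9.81) = 3.156 m

h_f ≈ 3.16 m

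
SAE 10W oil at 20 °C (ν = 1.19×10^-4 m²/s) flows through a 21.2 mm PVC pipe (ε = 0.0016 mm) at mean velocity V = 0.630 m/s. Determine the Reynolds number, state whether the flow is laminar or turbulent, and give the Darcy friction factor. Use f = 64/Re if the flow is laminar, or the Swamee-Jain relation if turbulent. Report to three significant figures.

Re ≈ 112; laminar; f = 64/Re ≈ 0.570

Re = VD/ν = 0.6300·0.0212/1.19×10^-4 = 112
Re < 2300 → laminar → f = 64/Re = 0.5702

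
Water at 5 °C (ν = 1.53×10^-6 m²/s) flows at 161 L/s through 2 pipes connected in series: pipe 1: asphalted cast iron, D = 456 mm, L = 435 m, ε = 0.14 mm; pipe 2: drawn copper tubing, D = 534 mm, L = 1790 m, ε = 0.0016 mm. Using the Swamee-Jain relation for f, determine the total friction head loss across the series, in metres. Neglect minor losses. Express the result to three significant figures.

Pipe 1: V = 0.9858 m/s, Re = 2.94×10^5, ε/D = 3.07×10^-4, f = 0.01714, h_1 = f(L/D)V²/2g = 0.8101 m
Pipe 2: V = 0.7189 m/s, Re = 2.51×10^5, ε/D = 3.00×10^-6, f = 0.01490, h_2 = f(L/D)V²/2g = 1.316 m
Series → Q common, losses add: H = Σh = 2.126 m

H ≈ 2.13 m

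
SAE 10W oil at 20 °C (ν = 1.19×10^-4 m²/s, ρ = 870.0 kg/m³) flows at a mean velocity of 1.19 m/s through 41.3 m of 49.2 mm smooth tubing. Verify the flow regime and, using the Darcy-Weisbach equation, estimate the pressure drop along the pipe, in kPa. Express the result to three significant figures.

Re = VD/ν = 1.19·0.04920/1.19×10^-4 = 492 → laminar (Re < 2300)
f = 64/Re = 0.1301
h_f = f(L/D)V²/(2g) = 0.1301·(41.3/0.04920)·1.19²/(2·9.81) = 7.881 m
Δp = ρg·h_f = 870.0·9.81·7.881 = 67.26 kPa

Δp ≈ 67.3 kPa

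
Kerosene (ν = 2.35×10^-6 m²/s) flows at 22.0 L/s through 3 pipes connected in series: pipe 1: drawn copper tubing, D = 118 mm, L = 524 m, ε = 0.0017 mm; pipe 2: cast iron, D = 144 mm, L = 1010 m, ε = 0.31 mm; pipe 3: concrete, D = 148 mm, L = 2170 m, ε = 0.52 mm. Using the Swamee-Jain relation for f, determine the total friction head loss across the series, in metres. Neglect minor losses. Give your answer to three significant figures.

Pipe 1: V = 2.012 m/s, Re = 1.01×10^5, ε/D = 1.44×10^-5, f = 0.01791, h_1 = f(L/D)V²/2g = 16.41 m
Pipe 2: V = 1.351 m/s, Re = 8.28×10^4, ε/D = 0.00215, f = 0.02604, h_2 = f(L/D)V²/2g = 16.99 m
Pipe 3: V = 1.279 m/s, Re = 8.05×10^4, ε/D = 0.00351, f = 0.02909, h_3 = f(L/D)V²/2g = 35.55 m
Series → Q common, losses add: H = Σh = 68.94 m

H ≈ 68.9 m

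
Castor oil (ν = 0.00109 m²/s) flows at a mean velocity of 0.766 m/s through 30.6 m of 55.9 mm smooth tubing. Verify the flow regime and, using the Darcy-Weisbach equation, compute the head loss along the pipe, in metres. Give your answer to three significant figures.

Re = VD/ν = 0.766·0.05590/0.00109 = 39.3 → laminar (Re < 2300)
f = 64/Re = 1.629
h_f = f(L/D)V²/(2g) = 1.629·(30.6/0.05590)·0.766²/(2·9.81) = 26.67 m

h_f ≈ 26.7 m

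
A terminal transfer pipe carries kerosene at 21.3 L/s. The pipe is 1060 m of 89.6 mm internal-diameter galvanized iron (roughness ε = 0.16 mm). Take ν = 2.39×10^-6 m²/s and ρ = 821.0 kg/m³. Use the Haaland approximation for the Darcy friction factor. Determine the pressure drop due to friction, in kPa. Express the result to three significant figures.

Δp ≈ 1330 kPa

V = 4Q/(πD²) = 4·0.0213/(π·0.0896²) = 3.378 m/s
Re = VD/ν = 3.378·0.0896/2.39×10^-6 = 1.27×10^5 → turbulent
ε/D = 0.16/89.6 = 0.00179
Haaland: f = 0.02408
h_f = f(L/D)V²/(2g) = 0.02408·(1060/0.0896)·3.378²/(2·9.81) = 165.7 m
Δp = ρg·h_f = 821.0·9.81·165.7 = 1334 kPa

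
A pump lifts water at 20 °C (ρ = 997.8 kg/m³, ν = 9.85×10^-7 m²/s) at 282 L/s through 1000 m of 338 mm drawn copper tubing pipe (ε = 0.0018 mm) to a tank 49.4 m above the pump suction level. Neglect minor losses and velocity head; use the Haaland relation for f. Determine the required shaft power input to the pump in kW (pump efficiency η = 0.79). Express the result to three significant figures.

P_shaft ≈ 233 kW

V = 4Q/(πD²) = 3.143 m/s; Re = 1.08×10^6; ε/D = 5.33×10^-6; f = 0.01154
h_f = f(L/D)V²/2g = 17.18 m
Total head H = z + h_f = 49.4 + 17.18 = 66.58 m
P_hyd = ρgQH = 997.8·9.81·0.282·66.58 = 183.8 kW
P_shaft = P_hyd/η = 183.8/0.79 = 232.7 kW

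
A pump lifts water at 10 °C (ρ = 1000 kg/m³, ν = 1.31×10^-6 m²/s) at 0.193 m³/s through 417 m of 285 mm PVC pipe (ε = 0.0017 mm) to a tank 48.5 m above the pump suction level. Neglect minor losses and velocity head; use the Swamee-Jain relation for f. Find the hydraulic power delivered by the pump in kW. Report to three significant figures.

P_hyd ≈ 108 kW

V = 4Q/(πD²) = 3.025 m/s; Re = 6.58×10^5; ε/D = 5.96×10^-6; f = 0.01258
h_f = f(L/D)V²/2g = 8.590 m
Total head H = z + h_f = 48.5 + 8.590 = 57.09 m
P_hyd = ρgQH = 1000·9.81·0.193·57.09 = 108.1 kW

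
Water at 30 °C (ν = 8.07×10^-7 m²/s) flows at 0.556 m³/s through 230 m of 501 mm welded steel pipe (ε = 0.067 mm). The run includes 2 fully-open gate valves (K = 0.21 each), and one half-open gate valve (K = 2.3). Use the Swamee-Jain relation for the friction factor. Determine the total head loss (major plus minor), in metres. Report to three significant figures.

H_L ≈ 3.62 m

V = 4Q/(πD²) = 2.820 m/s; V²/2g = 0.4054 m
Re = 1.75×10^6, ε/D = 1.34×10^-4 → f = 0.01351 (Swamee-Jain)
Major: h_f = f(L/D)·V²/2g = 0.01351·459.1·0.4054 = 2.515 m
Minor: ΣK = 2.72; h_m = ΣK·V²/2g = 1.103 m
Total H_L = 2.515 + 1.103 = 3.618 m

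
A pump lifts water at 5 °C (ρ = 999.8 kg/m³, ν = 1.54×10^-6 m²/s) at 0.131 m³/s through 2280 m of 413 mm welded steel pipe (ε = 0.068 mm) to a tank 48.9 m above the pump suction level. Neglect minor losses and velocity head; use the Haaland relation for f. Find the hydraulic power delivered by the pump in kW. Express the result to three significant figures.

P_hyd ≈ 68.4 kW

V = 4Q/(πD²) = 0.9779 m/s; Re = 2.62×10^5; ε/D = 1.65×10^-4; f = 0.01604
h_f = f(L/D)V²/2g = 4.316 m
Total head H = z + h_f = 48.9 + 4.316 = 53.22 m
P_hyd = ρgQH = 999.8·9.81·0.131·53.22 = 68.38 kW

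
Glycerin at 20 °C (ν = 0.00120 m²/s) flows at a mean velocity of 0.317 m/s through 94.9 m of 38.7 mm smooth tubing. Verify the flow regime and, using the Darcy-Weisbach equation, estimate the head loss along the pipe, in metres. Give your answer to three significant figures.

Re = VD/ν = 0.317·0.03870/0.00120 = 10.2 → laminar (Re < 2300)
f = 64/Re = 6.260
h_f = f(L/D)V²/(2g) = 6.260·(94.9/0.03870)·0.317²/(2·9.81) = 78.63 m

h_f ≈ 78.6 m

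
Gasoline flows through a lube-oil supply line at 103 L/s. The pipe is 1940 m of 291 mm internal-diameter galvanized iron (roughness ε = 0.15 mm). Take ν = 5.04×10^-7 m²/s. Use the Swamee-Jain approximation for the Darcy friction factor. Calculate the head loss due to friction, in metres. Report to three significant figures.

h_f ≈ 14.2 m

V = 4Q/(πD²) = 4·0.103/(π·0.291²) = 1.549 m/s
Re = VD/ν = 1.549·0.291/5.04×10^-7 = 8.94×10^5 → turbulent
ε/D = 0.15/291 = 5.15×10^-4
Swamee-Jain: f = 0.01746
h_f = f(L/D)V²/(2g) = 0.01746·(1940/0.291)·1.549²/(2·9.81) = 14.23 m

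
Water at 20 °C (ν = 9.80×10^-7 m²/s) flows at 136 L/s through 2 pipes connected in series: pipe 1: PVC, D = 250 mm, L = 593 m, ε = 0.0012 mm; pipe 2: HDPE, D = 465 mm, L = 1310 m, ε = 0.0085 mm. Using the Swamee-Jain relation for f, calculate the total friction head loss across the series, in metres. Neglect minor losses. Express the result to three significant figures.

H ≈ 12.8 m

Pipe 1: V = 2.771 m/s, Re = 7.07×10^5, ε/D = 4.80×10^-6, f = 0.01241, h_1 = f(L/D)V²/2g = 11.52 m
Pipe 2: V = 0.8008 m/s, Re = 3.80×10^5, ε/D = 1.83×10^-5, f = 0.01400, h_2 = f(L/D)V²/2g = 1.290 m
Series → Q common, losses add: H = Σh = 12.81 m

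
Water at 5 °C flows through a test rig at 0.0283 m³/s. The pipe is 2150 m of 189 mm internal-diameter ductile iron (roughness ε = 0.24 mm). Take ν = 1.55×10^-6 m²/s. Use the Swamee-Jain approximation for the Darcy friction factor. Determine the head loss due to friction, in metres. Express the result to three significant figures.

V = 4Q/(πD²) = 4·0.0283/(π·0.189²) = 1.009 m/s
Re = VD/ν = 1.009·0.189/1.55×10^-6 = 1.23×10^5 → turbulent
ε/D = 0.24/189 = 0.00127
Swamee-Jain: f = 0.02287
h_f = f(L/D)V²/(2g) = 0.02287·(2150/0.189)·1.009²/(2·9.81) = 13.49 m

h_f ≈ 13.5 m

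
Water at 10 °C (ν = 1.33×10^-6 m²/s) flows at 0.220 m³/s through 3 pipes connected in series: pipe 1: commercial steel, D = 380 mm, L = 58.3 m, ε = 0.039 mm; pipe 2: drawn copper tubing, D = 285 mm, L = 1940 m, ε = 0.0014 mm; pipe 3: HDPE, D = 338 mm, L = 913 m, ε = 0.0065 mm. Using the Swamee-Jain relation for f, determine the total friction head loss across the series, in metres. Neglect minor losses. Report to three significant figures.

H ≈ 62.0 m

Pipe 1: V = 1.940 m/s, Re = 5.54×10^5, ε/D = 1.03×10^-4, f = 0.01433, h_1 = f(L/D)V²/2g = 0.4217 m
Pipe 2: V = 3.449 m/s, Re = 7.39×10^5, ε/D = 4.91×10^-6, f = 0.01232, h_2 = f(L/D)V²/2g = 50.85 m
Pipe 3: V = 2.452 m/s, Re = 6.23×10^5, ε/D = 1.92×10^-5, f = 0.01294, h_3 = f(L/D)V²/2g = 10.71 m
Series → Q common, losses add: H = Σh = 61.98 m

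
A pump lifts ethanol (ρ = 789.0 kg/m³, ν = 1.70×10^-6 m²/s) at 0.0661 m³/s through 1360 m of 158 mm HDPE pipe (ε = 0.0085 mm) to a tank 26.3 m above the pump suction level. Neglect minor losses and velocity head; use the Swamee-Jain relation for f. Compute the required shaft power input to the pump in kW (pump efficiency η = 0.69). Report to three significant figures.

V = 4Q/(πD²) = 3.371 m/s; Re = 3.13×10^5; ε/D = 5.38×10^-5; f = 0.01487
h_f = f(L/D)V²/2g = 74.17 m
Total head H = z + h_f = 26.3 + 74.17 = 100.5 m
P_hyd = ρgQH = 789.0·9.81·0.0661·100.5 = 51.40 kW
P_shaft = P_hyd/η = 51.40/0.69 = 74.49 kW

P_shaft ≈ 74.5 kW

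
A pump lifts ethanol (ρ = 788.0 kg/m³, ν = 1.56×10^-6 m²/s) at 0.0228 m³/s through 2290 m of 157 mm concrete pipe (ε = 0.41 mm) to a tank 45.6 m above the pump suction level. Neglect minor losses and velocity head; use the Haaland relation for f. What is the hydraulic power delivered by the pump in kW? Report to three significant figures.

P_hyd ≈ 12.8 kW

V = 4Q/(πD²) = 1.178 m/s; Re = 1.19×10^5; ε/D = 0.00261; f = 0.02631
h_f = f(L/D)V²/2g = 27.13 m
Total head H = z + h_f = 45.6 + 27.13 = 72.73 m
P_hyd = ρgQH = 788.0·9.81·0.0228·72.73 = 12.82 kW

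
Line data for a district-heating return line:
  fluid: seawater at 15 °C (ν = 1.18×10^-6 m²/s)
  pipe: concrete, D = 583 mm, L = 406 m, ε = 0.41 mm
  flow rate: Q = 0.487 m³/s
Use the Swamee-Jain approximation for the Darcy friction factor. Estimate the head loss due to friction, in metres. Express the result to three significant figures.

V = 4Q/(πD²) = 4·0.487/(π·0.583²) = 1.824 m/s
Re = VD/ν = 1.824·0.583/1.18×10^-6 = 9.01×10^5 → turbulent
ε/D = 0.41/583 = 7.03×10^-4
Swamee-Jain: f = 0.01859
h_f = f(L/D)V²/(2g) = 0.01859·(406/0.583)·1.824²/(2·9.81) = 2.196 m

h_f ≈ 2.20 m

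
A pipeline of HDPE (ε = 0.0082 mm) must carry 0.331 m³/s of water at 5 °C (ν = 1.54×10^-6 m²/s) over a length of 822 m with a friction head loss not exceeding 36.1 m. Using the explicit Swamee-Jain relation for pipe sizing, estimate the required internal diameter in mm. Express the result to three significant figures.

D ≈ 306 mm

Swamee-Jain (Type III): D = 0.66·[ε^1.25·(LQ²/(gh_f))^4.75 + ν·Q^9.4·(L/(gh_f))^5.2]^0.04
LQ²/(gh_f) = 0.2543; L/(gh_f) = 2.321
Term 1 = ε^1.25·(…)^4.75 = 6.57×10^-10; Term 2 = ν·Q^9.4·(…)^5.2 = 3.76×10^-9
D = 0.66·(6.57×10^-10 + 3.76×10^-9)^0.04 = 0.3057 m = 306 mm
Check: V = 4.51 m/s, Re = 8.95×10^5, f = 0.01241, h_f = 34.6 m ≈ 36.1 m ✓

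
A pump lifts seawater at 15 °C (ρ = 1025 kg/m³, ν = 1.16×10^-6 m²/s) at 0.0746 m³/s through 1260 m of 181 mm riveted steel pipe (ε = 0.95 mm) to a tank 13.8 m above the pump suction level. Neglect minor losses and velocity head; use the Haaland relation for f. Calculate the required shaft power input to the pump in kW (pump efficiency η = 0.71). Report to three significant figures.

V = 4Q/(πD²) = 2.899 m/s; Re = 4.52×10^5; ε/D = 0.00525; f = 0.03107
h_f = f(L/D)V²/2g = 92.66 m
Total head H = z + h_f = 13.8 + 92.66 = 106.5 m
P_hyd = ρgQH = 1025·9.81·0.0746·106.5 = 79.85 kW
P_shaft = P_hyd/η = 79.85/0.71 = 112.5 kW

P_shaft ≈ 112 kW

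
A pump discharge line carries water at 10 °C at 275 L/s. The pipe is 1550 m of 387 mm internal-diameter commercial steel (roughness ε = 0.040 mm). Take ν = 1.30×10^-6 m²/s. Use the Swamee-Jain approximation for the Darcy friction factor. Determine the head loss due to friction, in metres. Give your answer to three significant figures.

V = 4Q/(πD²) = 4·0.275/(π·0.387²) = 2.338 m/s
Re = VD/ν = 2.338·0.387/1.30×10^-6 = 6.96×10^5 → turbulent
ε/D = 0.040/387 = 1.03×10^-4
Swamee-Jain: f = 0.01401
h_f = f(L/D)V²/(2g) = 0.01401·(1550/0.387)·2.338²/(2·9.81) = 15.63 m

h_f ≈ 15.6 m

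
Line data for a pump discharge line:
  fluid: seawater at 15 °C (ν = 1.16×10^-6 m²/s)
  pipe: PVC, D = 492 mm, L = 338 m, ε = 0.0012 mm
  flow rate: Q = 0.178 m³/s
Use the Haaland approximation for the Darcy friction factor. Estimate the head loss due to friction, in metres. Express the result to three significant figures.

V = 4Q/(πD²) = 4·0.178/(π·0.492²) = 0.9363 m/s
Re = VD/ν = 0.9363·0.492/1.16×10^-6 = 3.97×10^5 → turbulent
ε/D = 0.0012/492 = 2.44×10^-6
Haaland: f = 0.01364
h_f = f(L/D)V²/(2g) = 0.01364·(338/0.492)·0.9363²/(2·9.81) = 0.4187 m

h_f ≈ 0.419 m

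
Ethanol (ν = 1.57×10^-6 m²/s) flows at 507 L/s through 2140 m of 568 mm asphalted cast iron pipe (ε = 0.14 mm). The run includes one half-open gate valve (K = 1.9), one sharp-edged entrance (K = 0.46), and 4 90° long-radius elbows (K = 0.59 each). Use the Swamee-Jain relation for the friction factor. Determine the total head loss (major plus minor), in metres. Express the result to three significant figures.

V = 4Q/(πD²) = 2.001 m/s; V²/2g = 0.2041 m
Re = 7.24×10^5, ε/D = 2.46×10^-4 → f = 0.01553 (Swamee-Jain)
Major: h_f = f(L/D)·V²/2g = 0.01553·3768·0.2041 = 11.94 m
Minor: ΣK = 4.72; h_m = ΣK·V²/2g = 0.9631 m
Total H_L = 11.94 + 0.9631 = 12.90 m

H_L ≈ 12.9 m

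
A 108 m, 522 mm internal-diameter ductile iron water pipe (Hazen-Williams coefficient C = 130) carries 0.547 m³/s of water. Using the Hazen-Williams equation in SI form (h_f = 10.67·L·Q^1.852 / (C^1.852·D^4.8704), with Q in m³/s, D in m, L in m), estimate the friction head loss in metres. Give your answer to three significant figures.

h_f ≈ 1.09 m

h_f = 10.67·108·0.547^1.852 / (130^1.852·0.522^4.8704) = 1.087 m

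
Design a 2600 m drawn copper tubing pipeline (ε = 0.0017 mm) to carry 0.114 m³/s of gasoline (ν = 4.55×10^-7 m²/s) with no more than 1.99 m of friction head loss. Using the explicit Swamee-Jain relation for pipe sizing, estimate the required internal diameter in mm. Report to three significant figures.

D ≈ 450 mm

Swamee-Jain (Type III): D = 0.66·[ε^1.25·(LQ²/(gh_f))^4.75 + ν·Q^9.4·(L/(gh_f))^5.2]^0.04
LQ²/(gh_f) = 1.731; L/(gh_f) = 133.2
Term 1 = ε^1.25·(…)^4.75 = 8.31×10^-7; Term 2 = ν·Q^9.4·(…)^5.2 = 6.92×10^-5
D = 0.66·(8.31×10^-7 + 6.92×10^-5)^0.04 = 0.4501 m = 450 mm
Check: V = 0.716 m/s, Re = 7.09×10^5, f = 0.01239, h_f = 1.87 m ≈ 1.99 m ✓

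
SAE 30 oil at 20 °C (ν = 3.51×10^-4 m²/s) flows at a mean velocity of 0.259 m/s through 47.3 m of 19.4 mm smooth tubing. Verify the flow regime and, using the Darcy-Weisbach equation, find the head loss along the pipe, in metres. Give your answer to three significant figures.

Re = VD/ν = 0.259·0.01940/3.51×10^-4 = 14.3 → laminar (Re < 2300)
f = 64/Re = 4.471
h_f = f(L/D)V²/(2g) = 4.471·(47.3/0.01940)·0.259²/(2·9.81) = 37.27 m

h_f ≈ 37.3 m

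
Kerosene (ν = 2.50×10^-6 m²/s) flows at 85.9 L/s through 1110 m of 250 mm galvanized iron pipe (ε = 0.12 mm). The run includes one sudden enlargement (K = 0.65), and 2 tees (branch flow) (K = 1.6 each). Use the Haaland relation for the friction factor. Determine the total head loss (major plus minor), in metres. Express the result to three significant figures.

V = 4Q/(πD²) = 1.750 m/s; V²/2g = 0.1561 m
Re = 1.75×10^5, ε/D = 4.80×10^-4 → f = 0.01876 (Haaland)
Major: h_f = f(L/D)·V²/2g = 0.01876·4440·0.1561 = 13.00 m
Minor: ΣK = 3.85; h_m = ΣK·V²/2g = 0.6009 m
Total H_L = 13.00 + 0.6009 = 13.60 m

H_L ≈ 13.6 m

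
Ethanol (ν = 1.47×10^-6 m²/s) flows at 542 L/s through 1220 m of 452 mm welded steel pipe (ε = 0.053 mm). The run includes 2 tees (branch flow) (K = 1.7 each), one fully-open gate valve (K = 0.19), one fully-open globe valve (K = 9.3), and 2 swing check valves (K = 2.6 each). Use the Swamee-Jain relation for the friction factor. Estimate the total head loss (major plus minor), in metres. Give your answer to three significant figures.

V = 4Q/(πD²) = 3.378 m/s; V²/2g = 0.5815 m
Re = 1.04×10^6, ε/D = 1.17×10^-4 → f = 0.01372 (Swamee-Jain)
Major: h_f = f(L/D)·V²/2g = 0.01372·2699·0.5815 = 21.53 m
Minor: ΣK = 18.1; h_m = ΣK·V²/2g = 10.52 m
Total H_L = 21.53 + 10.52 = 32.05 m

H_L ≈ 32.0 m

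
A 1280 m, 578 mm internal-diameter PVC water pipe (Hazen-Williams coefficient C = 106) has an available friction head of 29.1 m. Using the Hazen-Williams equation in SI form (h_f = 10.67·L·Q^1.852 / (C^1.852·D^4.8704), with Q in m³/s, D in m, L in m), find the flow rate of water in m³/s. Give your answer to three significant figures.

Q ≈ 0.905 m³/s

Rearranging: Q = [h_f·C^1.852·D^4.8704 / (10.67·L)]^(1/1.852)
Q = [29.1·106^1.852·0.578^4.8704 / (10.67·1280)]^0.540 = 0.9052 m³/s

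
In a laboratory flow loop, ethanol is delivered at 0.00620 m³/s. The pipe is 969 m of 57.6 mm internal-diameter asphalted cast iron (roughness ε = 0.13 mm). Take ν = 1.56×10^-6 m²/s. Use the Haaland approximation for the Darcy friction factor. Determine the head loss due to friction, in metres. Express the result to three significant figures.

V = 4Q/(πD²) = 4·0.00620/(π·0.0576²) = 2.379 m/s
Re = VD/ν = 2.379·0.0576/1.56×10^-6 = 8.79×10^4 → turbulent
ε/D = 0.13/57.6 = 0.00226
Haaland: f = 0.02582
h_f = f(L/D)V²/(2g) = 0.02582·(969/0.0576)·2.379²/(2·9.81) = 125.3 m

h_f ≈ 125 m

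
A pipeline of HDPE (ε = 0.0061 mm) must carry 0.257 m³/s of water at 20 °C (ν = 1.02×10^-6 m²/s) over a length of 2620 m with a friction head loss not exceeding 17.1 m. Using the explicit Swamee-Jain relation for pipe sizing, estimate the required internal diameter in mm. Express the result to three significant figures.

D ≈ 405 mm

Swamee-Jain (Type III): D = 0.66·[ε^1.25·(LQ²/(gh_f))^4.75 + ν·Q^9.4·(L/(gh_f))^5.2]^0.04
LQ²/(gh_f) = 1.032; L/(gh_f) = 15.62
Term 1 = ε^1.25·(…)^4.75 = 3.51×10^-7; Term 2 = ν·Q^9.4·(…)^5.2 = 4.67×10^-6
D = 0.66·(3.51×10^-7 + 4.67×10^-6)^0.04 = 0.4051 m = 405 mm
Check: V = 1.99 m/s, Re = 7.92×10^5, f = 0.01239, h_f = 16.2 m ≈ 17.1 m ✓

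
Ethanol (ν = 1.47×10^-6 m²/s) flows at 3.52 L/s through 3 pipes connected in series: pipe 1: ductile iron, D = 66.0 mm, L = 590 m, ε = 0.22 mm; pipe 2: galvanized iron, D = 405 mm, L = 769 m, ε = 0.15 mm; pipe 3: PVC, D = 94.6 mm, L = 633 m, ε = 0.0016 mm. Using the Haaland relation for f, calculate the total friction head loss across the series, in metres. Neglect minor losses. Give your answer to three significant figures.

Pipe 1: V = 1.029 m/s, Re = 4.62×10^4, ε/D = 0.00333, f = 0.02927, h_1 = f(L/D)V²/2g = 14.12 m
Pipe 2: V = 0.02732 m/s, Re = 7530, ε/D = 3.70×10^-4, f = 0.03382, h_2 = f(L/D)V²/2g = 0.002444 m
Pipe 3: V = 0.5008 m/s, Re = 3.22×10^4, ε/D = 1.69×10^-5, f = 0.02295, h_3 = f(L/D)V²/2g = 1.963 m
Series → Q common, losses add: H = Σh = 16.08 m

H ≈ 16.1 m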